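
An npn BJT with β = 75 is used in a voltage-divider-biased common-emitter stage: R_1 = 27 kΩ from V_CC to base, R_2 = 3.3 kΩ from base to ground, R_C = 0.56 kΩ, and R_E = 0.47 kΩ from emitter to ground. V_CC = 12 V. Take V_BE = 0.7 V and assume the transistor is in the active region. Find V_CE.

Thevenize the base divider: V_Th = V_CC·R_2/(R_1+R_2) = 12×3.3/30.3 = 1.31 V, R_Th = R_1‖R_2 = 2.94 kΩ.
Base-emitter loop: V_Th = I_B·R_Th + V_BE + (β+1)I_B·R_E, so I_B = (1.31 − 0.7) / (2.94 + 76×0.47) = 0.0157 mA.
I_C = β·I_B = 75×0.0157 = 1.18 mA, and I_E = (β+1)I_B = 1.19 mA.
V_CE = V_CC − I_C·R_C − I_E·R_E = 12 − 1.18×0.56 − 1.19×0.47 = 10.8 V.
V_CE = 10.8 V > 0.2 V confirms active-region operation.

V_CE ≈ 11 V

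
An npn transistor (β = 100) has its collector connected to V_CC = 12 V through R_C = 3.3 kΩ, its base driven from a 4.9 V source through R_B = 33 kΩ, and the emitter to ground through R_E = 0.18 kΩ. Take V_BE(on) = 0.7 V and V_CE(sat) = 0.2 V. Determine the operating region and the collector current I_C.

Assume active: I_B = (4.9 − 0.7)/(33 + 101×0.18) = 0.0821 mA, I_C = β·I_B = 8.21 mA.
Then V_CE = 12 − 8.21×3.3 − 8.29×0.18 = -16.6 V < 0.2 V — the active assumption fails.
Re-solve with V_CE = 0.2 V. KCL at the emitter: V_E/R_E = (V_BB−0.7−V_E)/R_B + (V_CC−0.2−V_E)/R_C, giving V_E = 0.629 V.
I_C = (V_CC − 0.2 − V_E)/R_C = (11.8 − 0.629)/3.3 = 3.39 mA.
Check: I_B = (4.2 − 0.629)/33 = 0.108 mA, and β·I_B = 10.8 mA > I_C, confirming saturation.

saturation; I_C ≈ 3.4 mA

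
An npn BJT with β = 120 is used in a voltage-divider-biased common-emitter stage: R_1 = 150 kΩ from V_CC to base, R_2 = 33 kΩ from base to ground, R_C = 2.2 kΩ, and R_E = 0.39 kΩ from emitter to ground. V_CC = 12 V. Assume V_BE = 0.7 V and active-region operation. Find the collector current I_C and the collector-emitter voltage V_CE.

I_C ≈ 2.4 mA, V_CE ≈ 5.9 V

Thevenize the base divider: V_Th = V_CC·R_2/(R_1+R_2) = 12×33/183 = 2.16 V, R_Th = R_1‖R_2 = 27 kΩ.
Base-emitter loop: V_Th = I_B·R_Th + V_BE + (β+1)I_B·R_E, so I_B = (2.16 − 0.7) / (27 + 121×0.39) = 0.0197 mA.
I_C = β·I_B = 120×0.0197 = 2.37 mA, and I_E = (β+1)I_B = 2.39 mA.
V_CE = V_CC − I_C·R_C − I_E·R_E = 12 − 2.37×2.2 − 2.39×0.39 = 5.86 V.
V_CE = 5.86 V > 0.2 V confirms active-region operation.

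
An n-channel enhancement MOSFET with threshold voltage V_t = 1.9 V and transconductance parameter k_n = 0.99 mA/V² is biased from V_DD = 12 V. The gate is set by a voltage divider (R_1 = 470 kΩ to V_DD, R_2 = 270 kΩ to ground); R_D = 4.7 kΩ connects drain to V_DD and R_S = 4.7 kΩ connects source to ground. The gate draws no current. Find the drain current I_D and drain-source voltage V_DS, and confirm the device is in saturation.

I_D ≈ 0.35 mA, V_DS ≈ 8.7 V

V_G = V_DD·R_2/(R_1+R_2) = 12×270/740 = 4.38 V.
Assume saturation: I_D = (k_n/2)(V_GS − V_t)² with V_GS = V_G − I_D·R_S = 4.38 − 4.7·I_D.
Substituting gives 10.9·I_D² − 12.5·I_D + 3.04 = 0, with roots I_D = 0.349 or 0.797 mA.
The root I_D = 0.797 mA gives V_GS = 0.631 V ≤ V_t, so take I_D = 0.349 mA.
Then V_GS = 2.74 V and V_DS = V_DD − I_D(R_D+R_S) = 12 − 0.349×9.4 = 8.72 V.
Saturation requires V_DS ≥ V_GS − V_t = 0.839 V; 8.72 ≥ 0.839 ✓.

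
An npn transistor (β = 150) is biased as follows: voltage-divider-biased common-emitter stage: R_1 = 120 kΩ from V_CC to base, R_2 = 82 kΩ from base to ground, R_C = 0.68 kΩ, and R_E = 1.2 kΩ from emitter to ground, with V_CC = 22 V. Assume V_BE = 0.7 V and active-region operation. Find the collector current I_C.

Thevenize the base divider: V_Th = V_CC·R_2/(R_1+R_2) = 22×82/202 = 8.93 V, R_Th = R_1‖R_2 = 48.7 kΩ.
Base-emitter loop: V_Th = I_B·R_Th + V_BE + (β+1)I_B·R_E, so I_B = (8.93 − 0.7) / (48.7 + 151×1.2) = 0.0358 mA.
I_C = β·I_B = 150×0.0358 = 5.37 mA, and I_E = (β+1)I_B = 5.41 mA.
V_CE = V_CC − I_C·R_C − I_E·R_E = 22 − 5.37×0.68 − 5.41×1.2 = 11.9 V.
V_CE = 11.9 V > 0.2 V confirms active-region operation.

I_C ≈ 5.4 mA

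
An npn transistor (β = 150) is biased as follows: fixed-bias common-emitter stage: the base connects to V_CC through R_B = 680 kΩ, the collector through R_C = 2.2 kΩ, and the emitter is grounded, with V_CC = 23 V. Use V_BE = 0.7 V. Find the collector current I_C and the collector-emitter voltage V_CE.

I_C ≈ 4.9 mA, V_CE ≈ 12 V

Base loop: V_CC = I_B·R_B + V_BE, so I_B = (23 − 0.7)/680 kΩ = 0.0328 mA.
In the active region I_C = β·I_B = 150 × 0.0328 = 4.92 mA.
Collector loop: V_CE = V_CC − I_C·R_C = 23 − 4.92×2.2 = 12.2 V.
Since V_CE = 12.2 V > V_CE(sat) ≈ 0.2 V, the transistor is in the active region as assumed.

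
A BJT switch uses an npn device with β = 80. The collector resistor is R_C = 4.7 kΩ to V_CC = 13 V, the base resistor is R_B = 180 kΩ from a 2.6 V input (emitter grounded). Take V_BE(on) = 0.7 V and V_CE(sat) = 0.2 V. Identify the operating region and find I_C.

active; I_C ≈ 0.84 mA

Assume active. Base-emitter loop: I_B = (V_BB − V_BE)/R_B = (2.6 − 0.7)/180 = 0.0106 mA.
I_C = β·I_B = 80×0.0106 = 0.844 mA.
V_CE = V_CC − I_C·R_C = 13 − 0.844×4.7 = 9.03 V > V_CE(sat), so the active-region assumption holds.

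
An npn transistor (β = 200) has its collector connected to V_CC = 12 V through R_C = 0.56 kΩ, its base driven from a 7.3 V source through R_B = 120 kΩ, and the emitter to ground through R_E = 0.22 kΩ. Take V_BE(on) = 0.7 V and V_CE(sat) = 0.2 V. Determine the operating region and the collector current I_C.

Assume active. Base-emitter loop: I_B = (V_BB − V_BE)/(R_B + (β+1)R_E) = (7.3 − 0.7)/(120 + 201×0.22) = 0.0402 mA.
I_C = β·I_B = 200×0.0402 = 8.04 mA.
V_CE = V_CC − I_C·R_C − I_E·R_E = 12 − 8.04×0.56 − 8.08×0.22 = 5.72 V > V_CE(sat), so the active-region assumption holds.

active; I_C ≈ 8 mA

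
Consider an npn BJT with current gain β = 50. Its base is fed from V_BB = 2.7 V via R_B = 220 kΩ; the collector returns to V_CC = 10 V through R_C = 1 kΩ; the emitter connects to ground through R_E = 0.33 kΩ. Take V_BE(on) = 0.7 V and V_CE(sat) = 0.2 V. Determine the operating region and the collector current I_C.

Assume active. Base-emitter loop: I_B = (V_BB − V_BE)/(R_B + (β+1)R_E) = (2.7 − 0.7)/(220 + 51×0.33) = 0.00844 mA.
I_C = β·I_B = 50×0.00844 = 0.422 mA.
V_CE = V_CC − I_C·R_C − I_E·R_E = 10 − 0.422×1 − 0.431×0.33 = 9.44 V > V_CE(sat), so the active-region assumption holds.

active; I_C ≈ 0.42 mA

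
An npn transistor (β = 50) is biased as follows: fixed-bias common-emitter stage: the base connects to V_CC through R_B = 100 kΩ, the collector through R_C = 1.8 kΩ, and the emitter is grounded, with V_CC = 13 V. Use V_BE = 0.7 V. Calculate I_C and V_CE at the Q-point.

Base loop: V_CC = I_B·R_B + V_BE, so I_B = (13 − 0.7)/100 kΩ = 0.123 mA.
In the active region I_C = β·I_B = 50 × 0.123 = 6.15 mA.
Collector loop: V_CE = V_CC − I_C·R_C = 13 − 6.15×1.8 = 1.93 V.
Since V_CE = 1.93 V > V_CE(sat) ≈ 0.2 V, the transistor is in the active region as assumed.

I_C ≈ 6.2 mA, V_CE ≈ 1.9 V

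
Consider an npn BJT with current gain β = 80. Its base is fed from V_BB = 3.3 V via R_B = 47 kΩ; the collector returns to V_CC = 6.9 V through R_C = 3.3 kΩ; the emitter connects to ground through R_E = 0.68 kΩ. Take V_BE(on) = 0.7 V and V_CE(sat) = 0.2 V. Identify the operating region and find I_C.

Assume active: I_B = (3.3 − 0.7)/(47 + 81×0.68) = 0.0255 mA, I_C = β·I_B = 2.04 mA.
Then V_CE = 6.9 − 2.04×3.3 − 2.06×0.68 = -1.23 V < 0.2 V — the active assumption fails.
Re-solve with V_CE = 0.2 V. KCL at the emitter: V_E/R_E = (V_BB−0.7−V_E)/R_B + (V_CC−0.2−V_E)/R_C, giving V_E = 1.16 V.
I_C = (V_CC − 0.2 − V_E)/R_C = (6.7 − 1.16)/3.3 = 1.68 mA.
Check: I_B = (2.6 − 1.16)/47 = 0.0306 mA, and β·I_B = 2.45 mA > I_C, confirming saturation.

saturation; I_C ≈ 1.7 mA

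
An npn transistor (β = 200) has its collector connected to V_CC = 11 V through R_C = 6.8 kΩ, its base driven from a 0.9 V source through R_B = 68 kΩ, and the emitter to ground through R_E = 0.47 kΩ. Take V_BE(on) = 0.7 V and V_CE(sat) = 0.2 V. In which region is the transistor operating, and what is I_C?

active; I_C ≈ 0.25 mA

Assume active. Base-emitter loop: I_B = (V_BB − V_BE)/(R_B + (β+1)R_E) = (0.9 − 0.7)/(68 + 201×0.47) = 0.00123 mA.
I_C = β·I_B = 200×0.00123 = 0.246 mA.
V_CE = V_CC − I_C·R_C − I_E·R_E = 11 − 0.246×6.8 − 0.247×0.47 = 9.21 V > V_CE(sat), so the active-region assumption holds.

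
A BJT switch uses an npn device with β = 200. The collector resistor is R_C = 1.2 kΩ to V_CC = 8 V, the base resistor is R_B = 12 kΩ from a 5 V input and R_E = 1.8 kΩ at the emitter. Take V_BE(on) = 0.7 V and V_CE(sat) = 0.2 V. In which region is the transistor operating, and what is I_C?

Assume active. Base-emitter loop: I_B = (V_BB − V_BE)/(R_B + (β+1)R_E) = (5 − 0.7)/(12 + 201×1.8) = 0.0115 mA.
I_C = β·I_B = 200×0.0115 = 2.3 mA.
V_CE = V_CC − I_C·R_C − I_E·R_E = 8 − 2.3×1.2 − 2.31×1.8 = 1.08 V > V_CE(sat), so the active-region assumption holds.

active; I_C ≈ 2.3 mA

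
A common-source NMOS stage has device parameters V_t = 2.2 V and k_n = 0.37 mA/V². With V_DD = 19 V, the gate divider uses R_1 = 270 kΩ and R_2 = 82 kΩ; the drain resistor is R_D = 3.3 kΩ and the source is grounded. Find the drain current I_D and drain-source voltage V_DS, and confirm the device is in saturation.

I_D ≈ 0.92 mA, V_DS ≈ 16 V

V_G = V_DD·R_2/(R_1+R_2) = 19×82/352 = 4.43 V. With the source grounded, V_GS = V_G = 4.43 V.
Assume saturation: I_D = (k_n/2)(V_GS − V_t)² = (0.37/2)×(4.43 − 2.2)² = 0.185×2.23² = 0.917 mA.
V_DS = V_DD − I_D·R_D = 19 − 0.917×3.3 = 16 V.
Saturation requires V_DS ≥ V_GS − V_t = 2.23 V; 16 ≥ 2.23 ✓.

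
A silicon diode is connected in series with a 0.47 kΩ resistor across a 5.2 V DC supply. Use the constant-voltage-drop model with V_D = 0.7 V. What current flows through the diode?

KVL around the loop: 5.2 = V_D + I·R = 0.7 + I × 0.47 kΩ.
So I = (5.2 − 0.7) / 0.47 kΩ = 4.5 / 0.47 = 9.57 mA.

I ≈ 9.6 mA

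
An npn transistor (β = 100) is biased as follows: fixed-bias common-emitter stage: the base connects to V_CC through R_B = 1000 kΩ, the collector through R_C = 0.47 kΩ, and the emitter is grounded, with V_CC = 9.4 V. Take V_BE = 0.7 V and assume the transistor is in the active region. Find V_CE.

V_CE ≈ 9 V

Base loop: V_CC = I_B·R_B + V_BE, so I_B = (9.4 − 0.7)/1000 kΩ = 0.0087 mA.
In the active region I_C = β·I_B = 100 × 0.0087 = 0.87 mA.
Collector loop: V_CE = V_CC − I_C·R_C = 9.4 − 0.87×0.47 = 8.99 V.
Since V_CE = 8.99 V > V_CE(sat) ≈ 0.2 V, the transistor is in the active region as assumed.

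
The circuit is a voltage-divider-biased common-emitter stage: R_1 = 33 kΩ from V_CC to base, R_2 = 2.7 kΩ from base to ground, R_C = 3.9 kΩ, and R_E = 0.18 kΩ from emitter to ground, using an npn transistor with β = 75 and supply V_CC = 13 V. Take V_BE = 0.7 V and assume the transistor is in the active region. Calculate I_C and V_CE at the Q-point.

I_C ≈ 1.3 mA, V_CE ≈ 7.6 V

Thevenize the base divider: V_Th = V_CC·R_2/(R_1+R_2) = 13×2.7/35.7 = 0.983 V, R_Th = R_1‖R_2 = 2.5 kΩ.
Base-emitter loop: V_Th = I_B·R_Th + V_BE + (β+1)I_B·R_E, so I_B = (0.983 − 0.7) / (2.5 + 76×0.18) = 0.0175 mA.
I_C = β·I_B = 75×0.0175 = 1.31 mA, and I_E = (β+1)I_B = 1.33 mA.
V_CE = V_CC − I_C·R_C − I_E·R_E = 13 − 1.31×3.9 − 1.33×0.18 = 7.64 V.
V_CE = 7.64 V > 0.2 V confirms active-region operation.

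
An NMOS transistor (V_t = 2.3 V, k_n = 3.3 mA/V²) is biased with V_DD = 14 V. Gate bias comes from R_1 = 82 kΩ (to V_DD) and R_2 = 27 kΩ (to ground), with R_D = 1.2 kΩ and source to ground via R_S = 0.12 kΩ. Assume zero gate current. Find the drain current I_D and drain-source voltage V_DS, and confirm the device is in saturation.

V_G = V_DD·R_2/(R_1+R_2) = 14×27/109 = 3.47 V.
Assume saturation: I_D = (k_n/2)(V_GS − V_t)² with V_GS = V_G − I_D·R_S = 3.47 − 0.12·I_D.
Substituting gives 0.0238·I_D² − 1.46·I_D + 2.25 = 0, with roots I_D = 1.58 or 60 mA.
The root I_D = 60 mA gives V_GS = -3.73 V ≤ V_t, so take I_D = 1.58 mA.
Then V_GS = 3.28 V and V_DS = V_DD − I_D(R_D+R_S) = 14 − 1.58×1.32 = 11.9 V.
Saturation requires V_DS ≥ V_GS − V_t = 0.978 V; 11.9 ≥ 0.978 ✓.

I_D ≈ 1.6 mA, V_DS ≈ 12 V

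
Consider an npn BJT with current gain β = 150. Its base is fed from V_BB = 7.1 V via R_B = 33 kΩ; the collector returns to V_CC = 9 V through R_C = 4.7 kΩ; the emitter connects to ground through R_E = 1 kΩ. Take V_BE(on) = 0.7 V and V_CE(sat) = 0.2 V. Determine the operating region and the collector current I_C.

saturation; I_C ≈ 1.5 mA

Assume active: I_B = (7.1 − 0.7)/(33 + 151×1) = 0.0348 mA, I_C = β·I_B = 5.22 mA.
Then V_CE = 9 − 5.22×4.7 − 5.25×1 = -20.8 V < 0.2 V — the active assumption fails.
Re-solve with V_CE = 0.2 V. KCL at the emitter: V_E/R_E = (V_BB−0.7−V_E)/R_B + (V_CC−0.2−V_E)/R_C, giving V_E = 1.66 V.
I_C = (V_CC − 0.2 − V_E)/R_C = (8.8 − 1.66)/4.7 = 1.52 mA.
Check: I_B = (6.4 − 1.66)/33 = 0.144 mA, and β·I_B = 21.5 mA > I_C, confirming saturation.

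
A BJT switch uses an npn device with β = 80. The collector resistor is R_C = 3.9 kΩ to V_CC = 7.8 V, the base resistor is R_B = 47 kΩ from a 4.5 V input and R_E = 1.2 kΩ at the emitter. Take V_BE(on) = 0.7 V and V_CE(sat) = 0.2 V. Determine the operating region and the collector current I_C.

saturation; I_C ≈ 1.5 mA

Assume active: I_B = (4.5 − 0.7)/(47 + 81×1.2) = 0.0264 mA, I_C = β·I_B = 2.11 mA.
Then V_CE = 7.8 − 2.11×3.9 − 2.13×1.2 = -2.98 V < 0.2 V — the active assumption fails.
Re-solve with V_CE = 0.2 V. KCL at the emitter: V_E/R_E = (V_BB−0.7−V_E)/R_B + (V_CC−0.2−V_E)/R_C, giving V_E = 1.83 V.
I_C = (V_CC − 0.2 − V_E)/R_C = (7.6 − 1.83)/3.9 = 1.48 mA.
Check: I_B = (3.8 − 1.83)/47 = 0.042 mA, and β·I_B = 3.36 mA > I_C, confirming saturation.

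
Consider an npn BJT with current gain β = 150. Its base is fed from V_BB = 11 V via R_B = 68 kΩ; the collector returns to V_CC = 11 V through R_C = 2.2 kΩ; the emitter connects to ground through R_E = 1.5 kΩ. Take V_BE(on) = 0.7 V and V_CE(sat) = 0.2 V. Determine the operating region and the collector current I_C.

Assume active: I_B = (11 − 0.7)/(68 + 151×1.5) = 0.035 mA, I_C = β·I_B = 5.25 mA.
Then V_CE = 11 − 5.25×2.2 − 5.28×1.5 = -8.46 V < 0.2 V — the active assumption fails.
Re-solve with V_CE = 0.2 V. KCL at the emitter: V_E/R_E = (V_BB−0.7−V_E)/R_B + (V_CC−0.2−V_E)/R_C, giving V_E = 4.46 V.
I_C = (V_CC − 0.2 − V_E)/R_C = (10.8 − 4.46)/2.2 = 2.88 mA.
Check: I_B = (10.3 − 4.46)/68 = 0.086 mA, and β·I_B = 12.9 mA > I_C, confirming saturation.

saturation; I_C ≈ 2.9 mA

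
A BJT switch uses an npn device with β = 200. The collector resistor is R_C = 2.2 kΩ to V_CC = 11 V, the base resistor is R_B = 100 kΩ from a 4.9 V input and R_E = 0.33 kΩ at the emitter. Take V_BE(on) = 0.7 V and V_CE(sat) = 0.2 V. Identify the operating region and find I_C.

saturation; I_C ≈ 4.3 mA

Assume active: I_B = (4.9 − 0.7)/(100 + 201×0.33) = 0.0253 mA, I_C = β·I_B = 5.05 mA.
Then V_CE = 11 − 5.05×2.2 − 5.08×0.33 = -1.79 V < 0.2 V — the active assumption fails.
Re-solve with V_CE = 0.2 V. KCL at the emitter: V_E/R_E = (V_BB−0.7−V_E)/R_B + (V_CC−0.2−V_E)/R_C, giving V_E = 1.42 V.
I_C = (V_CC − 0.2 − V_E)/R_C = (10.8 − 1.42)/2.2 = 4.27 mA.
Check: I_B = (4.2 − 1.42)/100 = 0.0278 mA, and β·I_B = 5.57 mA > I_C, confirming saturation.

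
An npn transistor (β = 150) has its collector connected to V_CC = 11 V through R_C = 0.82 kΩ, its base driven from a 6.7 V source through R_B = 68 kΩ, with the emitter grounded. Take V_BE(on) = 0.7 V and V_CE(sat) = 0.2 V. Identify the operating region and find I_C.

Assume active: I_B = (6.7 − 0.7)/68 = 0.0882 mA, giving I_C = β·I_B = 13.2 mA.
But then V_CE = 11 − 13.2×0.82 = 0.147 V < V_CE(sat) = 0.2 V — impossible in the active region.
So the transistor is saturated. With V_CE = 0.2 V, I_C = (V_CC − 0.2)/R_C = 10.8/0.82 = 13.2 mA.
Check: β·I_B = 13.2 mA > I_C = 13.2 mA, confirming saturation.

saturation; I_C ≈ 13 mA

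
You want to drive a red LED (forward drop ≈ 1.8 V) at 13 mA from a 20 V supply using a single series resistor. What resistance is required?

The resistor drops V_S − V_D = 20 − 1.8 = 18.2 V at 13 mA.
R = 18.2 V / 13 mA = 1.4 kΩ.

R ≈ 1.4 kΩ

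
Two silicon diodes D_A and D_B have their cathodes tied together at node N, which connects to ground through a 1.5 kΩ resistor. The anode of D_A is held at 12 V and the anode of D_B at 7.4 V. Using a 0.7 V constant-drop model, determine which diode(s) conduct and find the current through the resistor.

Only D_A conducts; I_R ≈ 7.5 mA

Assume both conduct. Then node N would need to be at both 12−0.7 = 11.3 V and 7.4−0.7 = 6.7 V, which is impossible.
Assume only D_A conducts: V_N = 12 − 0.7 = 11.3 V, so I_R = 11.3/1.5 = 7.53 mA.
Check D_B: its anode-to-cathode voltage is 7.4 − 11.3 = -3.9 V < 0.7 V, so it is off. The assumption is consistent.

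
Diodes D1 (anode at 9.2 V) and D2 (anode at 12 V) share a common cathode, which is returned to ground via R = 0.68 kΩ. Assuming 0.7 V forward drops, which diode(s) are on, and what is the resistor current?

Only D2 conducts; I_R ≈ 17 mA

Assume both conduct. Then node N would need to be at both 9.2−0.7 = 8.5 V and 12−0.7 = 11.3 V, which is impossible.
Assume only D2 conducts: V_N = 12 − 0.7 = 11.3 V, so I_R = 11.3/0.68 = 16.6 mA.
Check D1: its anode-to-cathode voltage is 9.2 − 11.3 = -2.1 V < 0.7 V, so it is off. The assumption is consistent.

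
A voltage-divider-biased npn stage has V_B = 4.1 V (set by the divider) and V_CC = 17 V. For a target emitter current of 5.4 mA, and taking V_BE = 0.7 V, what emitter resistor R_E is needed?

V_E = V_B − V_BE = 4.1 − 0.7 = 3.4 V.
R_E = V_E / I_E = 3.4 / 5.4 = 0.63 kΩ.

R_E ≈ 0.63 kΩ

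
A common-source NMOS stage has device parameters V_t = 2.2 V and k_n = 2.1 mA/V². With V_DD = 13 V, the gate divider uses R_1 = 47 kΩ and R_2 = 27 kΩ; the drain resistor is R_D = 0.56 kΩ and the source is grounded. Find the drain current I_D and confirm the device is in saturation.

I_D ≈ 6.8 mA

V_G = V_DD·R_2/(R_1+R_2) = 13×27/74 = 4.74 V. With the source grounded, V_GS = V_G = 4.74 V.
Assume saturation: I_D = (k_n/2)(V_GS − V_t)² = (2.1/2)×(4.74 − 2.2)² = 1.05×2.54² = 6.79 mA.
V_DS = V_DD − I_D·R_D = 13 − 6.79×0.56 = 9.2 V.
Saturation requires V_DS ≥ V_GS − V_t = 2.54 V; 9.2 ≥ 2.54 ✓.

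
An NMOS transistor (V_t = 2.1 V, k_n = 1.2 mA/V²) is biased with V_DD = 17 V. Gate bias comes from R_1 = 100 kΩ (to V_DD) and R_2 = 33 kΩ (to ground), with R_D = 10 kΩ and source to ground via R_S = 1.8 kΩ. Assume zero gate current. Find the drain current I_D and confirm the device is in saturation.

I_D ≈ 0.61 mA

V_G = V_DD·R_2/(R_1+R_2) = 17×33/133 = 4.22 V.
Assume saturation: I_D = (k_n/2)(V_GS − V_t)² with V_GS = V_G − I_D·R_S = 4.22 − 1.8·I_D.
Substituting gives 1.94·I_D² − 5.57·I_D + 2.69 = 0, with roots I_D = 0.614 or 2.25 mA.
The root I_D = 2.25 mA gives V_GS = 0.162 V ≤ V_t, so take I_D = 0.614 mA.
Then V_GS = 3.11 V and V_DS = V_DD − I_D(R_D+R_S) = 17 − 0.614×11.8 = 9.75 V.
Saturation requires V_DS ≥ V_GS − V_t = 1.01 V; 9.75 ≥ 1.01 ✓.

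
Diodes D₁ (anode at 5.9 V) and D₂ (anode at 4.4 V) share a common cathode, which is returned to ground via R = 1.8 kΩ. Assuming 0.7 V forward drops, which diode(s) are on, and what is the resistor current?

Only D₁ conducts; I_R ≈ 2.9 mA

Assume both conduct. Then node N would need to be at both 5.9−0.7 = 5.2 V and 4.4−0.7 = 3.7 V, which is impossible.
Assume only D₁ conducts: V_N = 5.9 − 0.7 = 5.2 V, so I_R = 5.2/1.8 = 2.89 mA.
Check D₂: its anode-to-cathode voltage is 4.4 − 5.2 = -0.8 V < 0.7 V, so it is off. The assumption is consistent.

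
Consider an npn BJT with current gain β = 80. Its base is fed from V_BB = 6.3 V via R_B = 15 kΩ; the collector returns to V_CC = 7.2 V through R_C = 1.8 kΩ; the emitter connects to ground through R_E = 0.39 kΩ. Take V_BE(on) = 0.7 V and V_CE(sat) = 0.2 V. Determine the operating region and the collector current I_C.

Assume active: I_B = (6.3 − 0.7)/(15 + 81×0.39) = 0.12 mA, I_C = β·I_B = 9.62 mA.
Then V_CE = 7.2 − 9.62×1.8 − 9.74×0.39 = -13.9 V < 0.2 V — the active assumption fails.
Re-solve with V_CE = 0.2 V. KCL at the emitter: V_E/R_E = (V_BB−0.7−V_E)/R_B + (V_CC−0.2−V_E)/R_C, giving V_E = 1.34 V.
I_C = (V_CC − 0.2 − V_E)/R_C = (7 − 1.34)/1.8 = 3.15 mA.
Check: I_B = (5.6 − 1.34)/15 = 0.284 mA, and β·I_B = 22.7 mA > I_C, confirming saturation.

saturation; I_C ≈ 3.1 mA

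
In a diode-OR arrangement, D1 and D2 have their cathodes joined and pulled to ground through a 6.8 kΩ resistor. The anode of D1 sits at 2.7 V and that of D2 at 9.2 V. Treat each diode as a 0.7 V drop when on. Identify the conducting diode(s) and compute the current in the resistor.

Only D2 conducts; I_R ≈ 1.2 mA

Assume both conduct. Then node N would need to be at both 2.7−0.7 = 2 V and 9.2−0.7 = 8.5 V, which is impossible.
Assume only D2 conducts: V_N = 9.2 − 0.7 = 8.5 V, so I_R = 8.5/6.8 = 1.25 mA.
Check D1: its anode-to-cathode voltage is 2.7 − 8.5 = -5.8 V < 0.7 V, so it is off. The assumption is consistent.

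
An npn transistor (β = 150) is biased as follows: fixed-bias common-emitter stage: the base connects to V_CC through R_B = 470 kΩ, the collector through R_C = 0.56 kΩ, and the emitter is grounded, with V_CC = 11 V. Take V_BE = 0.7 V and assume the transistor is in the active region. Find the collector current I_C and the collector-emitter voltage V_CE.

I_C ≈ 3.3 mA, V_CE ≈ 9.2 V

Base loop: V_CC = I_B·R_B + V_BE, so I_B = (11 − 0.7)/470 kΩ = 0.0219 mA.
In the active region I_C = β·I_B = 150 × 0.0219 = 3.29 mA.
Collector loop: V_CE = V_CC − I_C·R_C = 11 − 3.29×0.56 = 9.16 V.
Since V_CE = 9.16 V > V_CE(sat) ≈ 0.2 V, the transistor is in the active region as assumed.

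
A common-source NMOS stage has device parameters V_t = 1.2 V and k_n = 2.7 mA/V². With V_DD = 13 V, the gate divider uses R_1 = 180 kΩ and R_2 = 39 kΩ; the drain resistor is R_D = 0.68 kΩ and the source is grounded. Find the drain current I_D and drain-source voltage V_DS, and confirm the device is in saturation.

I_D ≈ 1.7 mA, V_DS ≈ 12 V

V_G = V_DD·R_2/(R_1+R_2) = 13×39/219 = 2.32 V. With the source grounded, V_GS = V_G = 2.32 V.
Assume saturation: I_D = (k_n/2)(V_GS − V_t)² = (2.7/2)×(2.32 − 1.2)² = 1.35×1.12² = 1.68 mA.
V_DS = V_DD − I_D·R_D = 13 − 1.68×0.68 = 11.9 V.
Saturation requires V_DS ≥ V_GS − V_t = 1.12 V; 11.9 ≥ 1.12 ✓.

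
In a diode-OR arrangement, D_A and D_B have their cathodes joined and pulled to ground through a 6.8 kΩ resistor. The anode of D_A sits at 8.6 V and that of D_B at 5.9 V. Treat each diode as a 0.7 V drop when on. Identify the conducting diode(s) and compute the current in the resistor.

Only D_A conducts; I_R ≈ 1.2 mA

Assume both conduct. Then node N would need to be at both 8.6−0.7 = 7.9 V and 5.9−0.7 = 5.2 V, which is impossible.
Assume only D_A conducts: V_N = 8.6 − 0.7 = 7.9 V, so I_R = 7.9/6.8 = 1.16 mA.
Check D_B: its anode-to-cathode voltage is 5.9 − 7.9 = -2 V < 0.7 V, so it is off. The assumption is consistent.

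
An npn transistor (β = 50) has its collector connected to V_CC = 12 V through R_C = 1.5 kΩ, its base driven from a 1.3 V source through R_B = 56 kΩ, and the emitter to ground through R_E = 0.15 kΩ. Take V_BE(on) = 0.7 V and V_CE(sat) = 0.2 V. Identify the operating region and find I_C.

active; I_C ≈ 0.47 mA

Assume active. Base-emitter loop: I_B = (V_BB − V_BE)/(R_B + (β+1)R_E) = (1.3 − 0.7)/(56 + 51×0.15) = 0.00943 mA.
I_C = β·I_B = 50×0.00943 = 0.471 mA.
V_CE = V_CC − I_C·R_C − I_E·R_E = 12 − 0.471×1.5 − 0.481×0.15 = 11.2 V > V_CE(sat), so the active-region assumption holds.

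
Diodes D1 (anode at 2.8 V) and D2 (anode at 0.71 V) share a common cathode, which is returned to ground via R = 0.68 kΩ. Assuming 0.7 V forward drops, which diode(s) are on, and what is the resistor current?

Assume both conduct. Then node N would need to be at both 2.8−0.7 = 2.1 V and 0.71−0.7 = 0.01 V, which is impossible.
Assume only D1 conducts: V_N = 2.8 − 0.7 = 2.1 V, so I_R = 2.1/0.68 = 3.09 mA.
Check D2: its anode-to-cathode voltage is 0.71 − 2.1 = -1.39 V < 0.7 V, so it is off. The assumption is consistent.

Only D1 conducts; I_R ≈ 3.1 mA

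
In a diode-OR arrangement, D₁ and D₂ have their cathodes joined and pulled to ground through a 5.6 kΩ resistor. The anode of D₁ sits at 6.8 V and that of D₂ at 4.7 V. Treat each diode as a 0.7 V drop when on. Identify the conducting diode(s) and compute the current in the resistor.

Only D₁ conducts; I_R ≈ 1.1 mA

Assume both conduct. Then node N would need to be at both 6.8−0.7 = 6.1 V and 4.7−0.7 = 4 V, which is impossible.
Assume only D₁ conducts: V_N = 6.8 − 0.7 = 6.1 V, so I_R = 6.1/5.6 = 1.09 mA.
Check D₂: its anode-to-cathode voltage is 4.7 − 6.1 = -1.4 V < 0.7 V, so it is off. The assumption is consistent.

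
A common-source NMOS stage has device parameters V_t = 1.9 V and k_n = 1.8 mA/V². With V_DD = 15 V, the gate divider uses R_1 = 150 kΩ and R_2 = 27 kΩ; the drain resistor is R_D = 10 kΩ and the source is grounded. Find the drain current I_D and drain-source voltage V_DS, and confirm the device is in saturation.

I_D ≈ 0.14 mA, V_DS ≈ 14 V

V_G = V_DD·R_2/(R_1+R_2) = 15×27/177 = 2.29 V. With the source grounded, V_GS = V_G = 2.29 V.
Assume saturation: I_D = (k_n/2)(V_GS − V_t)² = (1.8/2)×(2.29 − 1.9)² = 0.9×0.388² = 0.136 mA.
V_DS = V_DD − I_D·R_D = 15 − 0.136×10 = 13.6 V.
Saturation requires V_DS ≥ V_GS − V_t = 0.388 V; 13.6 ≥ 0.388 ✓.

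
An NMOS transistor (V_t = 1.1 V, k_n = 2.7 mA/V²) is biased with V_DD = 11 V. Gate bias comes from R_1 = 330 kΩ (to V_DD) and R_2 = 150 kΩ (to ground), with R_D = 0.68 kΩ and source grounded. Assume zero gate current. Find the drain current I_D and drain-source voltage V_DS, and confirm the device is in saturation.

I_D ≈ 7.4 mA, V_DS ≈ 6 V

V_G = V_DD·R_2/(R_1+R_2) = 11×150/480 = 3.44 V. With the source grounded, V_GS = V_G = 3.44 V.
Assume saturation: I_D = (k_n/2)(V_GS − V_t)² = (2.7/2)×(3.44 − 1.1)² = 1.35×2.34² = 7.38 mA.
V_DS = V_DD − I_D·R_D = 11 − 7.38×0.68 = 5.98 V.
Saturation requires V_DS ≥ V_GS − V_t = 2.34 V; 5.98 ≥ 2.34 ✓.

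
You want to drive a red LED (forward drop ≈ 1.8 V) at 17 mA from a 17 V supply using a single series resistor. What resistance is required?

The resistor drops V_S − V_D = 17 − 1.8 = 15.2 V at 17 mA.
R = 15.2 V / 17 mA = 0.894 kΩ.

R ≈ 0.89 kΩ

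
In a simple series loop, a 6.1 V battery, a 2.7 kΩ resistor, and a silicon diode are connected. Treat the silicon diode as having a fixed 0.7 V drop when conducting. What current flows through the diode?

I ≈ 2 mA

KVL around the loop: 6.1 = V_D + I·R = 0.7 + I × 2.7 kΩ.
So I = (6.1 − 0.7) / 2.7 kΩ = 5.4 / 2.7 = 2 mA.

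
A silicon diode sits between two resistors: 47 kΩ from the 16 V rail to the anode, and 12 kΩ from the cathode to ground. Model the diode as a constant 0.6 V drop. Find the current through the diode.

I ≈ 0.26 mA

The two resistors are in series with the diode, so KVL gives 16 = I·47 + 0.6 + I·12.
I = (16 − 0.6) / (47 + 12) kΩ = 15.4 / 59 = 0.261 mA.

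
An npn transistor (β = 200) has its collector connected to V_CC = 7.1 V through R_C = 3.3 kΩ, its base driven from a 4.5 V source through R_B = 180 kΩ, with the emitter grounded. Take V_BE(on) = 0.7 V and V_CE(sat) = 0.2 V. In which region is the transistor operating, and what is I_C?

Assume active: I_B = (4.5 − 0.7)/180 = 0.0211 mA, giving I_C = β·I_B = 4.22 mA.
But then V_CE = 7.1 − 4.22×3.3 = -6.83 V < V_CE(sat) = 0.2 V — impossible in the active region.
So the transistor is saturated. With V_CE = 0.2 V, I_C = (V_CC − 0.2)/R_C = 6.9/3.3 = 2.09 mA.
Check: β·I_B = 4.22 mA > I_C = 2.09 mA, confirming saturation.

saturation; I_C ≈ 2.1 mA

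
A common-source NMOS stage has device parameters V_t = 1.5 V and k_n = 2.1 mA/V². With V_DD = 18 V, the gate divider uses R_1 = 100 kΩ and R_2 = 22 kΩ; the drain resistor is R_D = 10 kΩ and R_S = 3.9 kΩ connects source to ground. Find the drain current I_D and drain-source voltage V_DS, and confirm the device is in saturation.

I_D ≈ 0.31 mA, V_DS ≈ 14 V

V_G = V_DD·R_2/(R_1+R_2) = 18×22/122 = 3.25 V.
Assume saturation: I_D = (k_n/2)(V_GS − V_t)² with V_GS = V_G − I_D·R_S = 3.25 − 3.9·I_D.
Substituting gives 16·I_D² − 15.3·I_D + 3.2 = 0, with roots I_D = 0.309 or 0.649 mA.
The root I_D = 0.649 mA gives V_GS = 0.714 V ≤ V_t, so take I_D = 0.309 mA.
Then V_GS = 2.04 V and V_DS = V_DD − I_D(R_D+R_S) = 18 − 0.309×13.9 = 13.7 V.
Saturation requires V_DS ≥ V_GS − V_t = 0.542 V; 13.7 ≥ 0.542 ✓.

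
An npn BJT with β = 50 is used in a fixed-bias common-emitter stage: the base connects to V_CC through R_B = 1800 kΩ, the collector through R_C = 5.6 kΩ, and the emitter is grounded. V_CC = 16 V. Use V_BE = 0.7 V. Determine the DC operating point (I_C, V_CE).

I_C ≈ 0.43 mA, V_CE ≈ 14 V

Base loop: V_CC = I_B·R_B + V_BE, so I_B = (16 − 0.7)/1800 kΩ = 0.0085 mA.
In the active region I_C = β·I_B = 50 × 0.0085 = 0.425 mA.
Collector loop: V_CE = V_CC − I_C·R_C = 16 − 0.425×5.6 = 13.6 V.
Since V_CE = 13.6 V > V_CE(sat) ≈ 0.2 V, the transistor is in the active region as assumed.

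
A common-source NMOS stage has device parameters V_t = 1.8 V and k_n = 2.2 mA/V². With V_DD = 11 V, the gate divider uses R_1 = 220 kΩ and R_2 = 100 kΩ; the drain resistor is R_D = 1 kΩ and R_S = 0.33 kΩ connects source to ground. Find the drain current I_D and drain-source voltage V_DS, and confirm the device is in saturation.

V_G = V_DD·R_2/(R_1+R_2) = 11×100/320 = 3.44 V.
Assume saturation: I_D = (k_n/2)(V_GS − V_t)² with V_GS = V_G − I_D·R_S = 3.44 − 0.33·I_D.
Substituting gives 0.12·I_D² − 2.19·I_D + 2.95 = 0, with roots I_D = 1.47 or 16.8 mA.
The root I_D = 16.8 mA gives V_GS = -2.11 V ≤ V_t, so take I_D = 1.47 mA.
Then V_GS = 2.95 V and V_DS = V_DD − I_D(R_D+R_S) = 11 − 1.47×1.33 = 9.05 V.
Saturation requires V_DS ≥ V_GS − V_t = 1.15 V; 9.05 ≥ 1.15 ✓.

I_D ≈ 1.5 mA, V_DS ≈ 9.1 V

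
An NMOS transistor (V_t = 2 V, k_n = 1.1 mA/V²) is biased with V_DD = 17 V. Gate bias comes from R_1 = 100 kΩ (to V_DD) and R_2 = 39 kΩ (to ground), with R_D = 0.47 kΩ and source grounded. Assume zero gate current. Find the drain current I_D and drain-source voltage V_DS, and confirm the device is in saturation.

I_D ≈ 4.2 mA, V_DS ≈ 15 V

V_G = V_DD·R_2/(R_1+R_2) = 17×39/139 = 4.77 V. With the source grounded, V_GS = V_G = 4.77 V.
Assume saturation: I_D = (k_n/2)(V_GS − V_t)² = (1.1/2)×(4.77 − 2)² = 0.55×2.77² = 4.22 mA.
V_DS = V_DD − I_D·R_D = 17 − 4.22×0.47 = 15 V.
Saturation requires V_DS ≥ V_GS − V_t = 2.77 V; 15 ≥ 2.77 ✓.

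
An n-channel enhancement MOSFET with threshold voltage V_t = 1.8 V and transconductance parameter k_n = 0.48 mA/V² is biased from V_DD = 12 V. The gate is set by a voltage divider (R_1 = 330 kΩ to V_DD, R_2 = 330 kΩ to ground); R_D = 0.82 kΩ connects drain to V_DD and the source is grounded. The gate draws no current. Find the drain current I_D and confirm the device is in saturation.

V_G = V_DD·R_2/(R_1+R_2) = 12×330/660 = 6 V. With the source grounded, V_GS = V_G = 6 V.
Assume saturation: I_D = (k_n/2)(V_GS − V_t)² = (0.48/2)×(6 − 1.8)² = 0.24×4.2² = 4.23 mA.
V_DS = V_DD − I_D·R_D = 12 − 4.23×0.82 = 8.53 V.
Saturation requires V_DS ≥ V_GS − V_t = 4.2 V; 8.53 ≥ 4.2 ✓.

I_D ≈ 4.2 mA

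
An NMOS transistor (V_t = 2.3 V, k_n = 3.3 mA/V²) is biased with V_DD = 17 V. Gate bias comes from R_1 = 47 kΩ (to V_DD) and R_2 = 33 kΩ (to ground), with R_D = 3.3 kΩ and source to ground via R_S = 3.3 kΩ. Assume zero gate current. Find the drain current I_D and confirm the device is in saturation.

I_D ≈ 1.2 mA

V_G = V_DD·R_2/(R_1+R_2) = 17×33/80 = 7.01 V.
Assume saturation: I_D = (k_n/2)(V_GS − V_t)² with V_GS = V_G − I_D·R_S = 7.01 − 3.3·I_D.
Substituting gives 18·I_D² − 52.3·I_D + 36.6 = 0, with roots I_D = 1.17 or 1.74 mA.
The root I_D = 1.74 mA gives V_GS = 1.27 V ≤ V_t, so take I_D = 1.17 mA.
Then V_GS = 3.14 V and V_DS = V_DD − I_D(R_D+R_S) = 17 − 1.17×6.6 = 9.26 V.
Saturation requires V_DS ≥ V_GS − V_t = 0.843 V; 9.26 ≥ 0.843 ✓.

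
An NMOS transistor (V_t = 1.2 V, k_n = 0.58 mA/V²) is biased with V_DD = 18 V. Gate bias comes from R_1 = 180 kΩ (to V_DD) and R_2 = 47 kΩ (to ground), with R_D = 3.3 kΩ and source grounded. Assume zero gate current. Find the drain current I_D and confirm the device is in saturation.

V_G = V_DD·R_2/(R_1+R_2) = 18×47/227 = 3.73 V. With the source grounded, V_GS = V_G = 3.73 V.
Assume saturation: I_D = (k_n/2)(V_GS − V_t)² = (0.58/2)×(3.73 − 1.2)² = 0.29×2.53² = 1.85 mA.
V_DS = V_DD − I_D·R_D = 18 − 1.85×3.3 = 11.9 V.
Saturation requires V_DS ≥ V_GS − V_t = 2.53 V; 11.9 ≥ 2.53 ✓.

I_D ≈ 1.9 mA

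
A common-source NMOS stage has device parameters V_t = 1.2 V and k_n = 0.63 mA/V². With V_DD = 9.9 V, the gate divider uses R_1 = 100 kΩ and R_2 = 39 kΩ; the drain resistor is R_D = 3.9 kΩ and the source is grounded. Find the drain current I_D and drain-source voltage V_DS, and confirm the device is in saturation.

I_D ≈ 0.78 mA, V_DS ≈ 6.8 V

V_G = V_DD·R_2/(R_1+R_2) = 9.9×39/139 = 2.78 V. With the source grounded, V_GS = V_G = 2.78 V.
Assume saturation: I_D = (k_n/2)(V_GS − V_t)² = (0.63/2)×(2.78 − 1.2)² = 0.315×1.58² = 0.784 mA.
V_DS = V_DD − I_D·R_D = 9.9 − 0.784×3.9 = 6.84 V.
Saturation requires V_DS ≥ V_GS − V_t = 1.58 V; 6.84 ≥ 1.58 ✓.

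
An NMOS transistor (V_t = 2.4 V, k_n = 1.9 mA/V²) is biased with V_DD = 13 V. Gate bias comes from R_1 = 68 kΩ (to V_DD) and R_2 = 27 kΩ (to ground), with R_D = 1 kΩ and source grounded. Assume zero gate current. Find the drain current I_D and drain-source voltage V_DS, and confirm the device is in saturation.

I_D ≈ 1.6 mA, V_DS ≈ 11 V

V_G = V_DD·R_2/(R_1+R_2) = 13×27/95 = 3.69 V. With the source grounded, V_GS = V_G = 3.69 V.
Assume saturation: I_D = (k_n/2)(V_GS − V_t)² = (1.9/2)×(3.69 − 2.4)² = 0.95×1.29² = 1.59 mA.
V_DS = V_DD − I_D·R_D = 13 − 1.59×1 = 11.4 V.
Saturation requires V_DS ≥ V_GS − V_t = 1.29 V; 11.4 ≥ 1.29 ✓.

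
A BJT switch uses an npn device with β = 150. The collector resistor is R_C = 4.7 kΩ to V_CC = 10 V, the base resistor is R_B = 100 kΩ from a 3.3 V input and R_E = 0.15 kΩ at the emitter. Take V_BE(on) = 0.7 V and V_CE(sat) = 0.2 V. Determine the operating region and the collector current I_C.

Assume active: I_B = (3.3 − 0.7)/(100 + 151×0.15) = 0.0212 mA, I_C = β·I_B = 3.18 mA.
Then V_CE = 10 − 3.18×4.7 − 3.2×0.15 = -5.43 V < 0.2 V — the active assumption fails.
Re-solve with V_CE = 0.2 V. KCL at the emitter: V_E/R_E = (V_BB−0.7−V_E)/R_B + (V_CC−0.2−V_E)/R_C, giving V_E = 0.306 V.
I_C = (V_CC − 0.2 − V_E)/R_C = (9.8 − 0.306)/4.7 = 2.02 mA.
Check: I_B = (2.6 − 0.306)/100 = 0.0229 mA, and β·I_B = 3.44 mA > I_C, confirming saturation.

saturation; I_C ≈ 2 mA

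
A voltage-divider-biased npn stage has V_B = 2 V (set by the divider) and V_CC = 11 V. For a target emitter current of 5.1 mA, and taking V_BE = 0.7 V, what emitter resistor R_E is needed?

R_E ≈ 0.25 kΩ

V_E = V_B − V_BE = 2 − 0.7 = 1.3 V.
R_E = V_E / I_E = 1.3 / 5.1 = 0.255 kΩ.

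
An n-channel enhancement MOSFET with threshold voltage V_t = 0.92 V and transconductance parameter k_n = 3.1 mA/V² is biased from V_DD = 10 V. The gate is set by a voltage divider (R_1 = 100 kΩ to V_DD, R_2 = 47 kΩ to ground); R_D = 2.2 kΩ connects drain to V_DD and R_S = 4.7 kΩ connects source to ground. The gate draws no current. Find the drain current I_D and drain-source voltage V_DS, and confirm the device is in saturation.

V_G = V_DD·R_2/(R_1+R_2) = 10×47/147 = 3.2 V.
Assume saturation: I_D = (k_n/2)(V_GS − V_t)² with V_GS = V_G − I_D·R_S = 3.2 − 4.7·I_D.
Substituting gives 34.2·I_D² − 34.2·I_D + 8.04 = 0, with roots I_D = 0.379 or 0.619 mA.
The root I_D = 0.619 mA gives V_GS = 0.288 V ≤ V_t, so take I_D = 0.379 mA.
Then V_GS = 1.41 V and V_DS = V_DD − I_D(R_D+R_S) = 10 − 0.379×6.9 = 7.38 V.
Saturation requires V_DS ≥ V_GS − V_t = 0.495 V; 7.38 ≥ 0.495 ✓.

I_D ≈ 0.38 mA, V_DS ≈ 7.4 V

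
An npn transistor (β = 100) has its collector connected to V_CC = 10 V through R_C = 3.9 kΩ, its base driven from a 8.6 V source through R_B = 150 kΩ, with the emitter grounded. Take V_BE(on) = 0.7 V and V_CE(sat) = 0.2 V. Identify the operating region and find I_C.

Assume active: I_B = (8.6 − 0.7)/150 = 0.0527 mA, giving I_C = β·I_B = 5.27 mA.
But then V_CE = 10 − 5.27×3.9 = -10.5 V < V_CE(sat) = 0.2 V — impossible in the active region.
So the transistor is saturated. With V_CE = 0.2 V, I_C = (V_CC − 0.2)/R_C = 9.8/3.9 = 2.51 mA.
Check: β·I_B = 5.27 mA > I_C = 2.51 mA, confirming saturation.

saturation; I_C ≈ 2.5 mA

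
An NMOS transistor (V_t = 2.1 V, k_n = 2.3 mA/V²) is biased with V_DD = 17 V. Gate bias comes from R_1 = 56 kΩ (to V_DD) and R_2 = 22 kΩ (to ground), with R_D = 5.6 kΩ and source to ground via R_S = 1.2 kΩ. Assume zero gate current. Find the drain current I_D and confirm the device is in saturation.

I_D ≈ 1.3 mA

V_G = V_DD·R_2/(R_1+R_2) = 17×22/78 = 4.79 V.
Assume saturation: I_D = (k_n/2)(V_GS − V_t)² with V_GS = V_G − I_D·R_S = 4.79 − 1.2·I_D.
Substituting gives 1.66·I_D² − 8.44·I_D + 8.35 = 0, with roots I_D = 1.34 or 3.75 mA.
The root I_D = 3.75 mA gives V_GS = 0.294 V ≤ V_t, so take I_D = 1.34 mA.
Then V_GS = 3.18 V and V_DS = V_DD − I_D(R_D+R_S) = 17 − 1.34×6.8 = 7.86 V.
Saturation requires V_DS ≥ V_GS − V_t = 1.08 V; 7.86 ≥ 1.08 ✓.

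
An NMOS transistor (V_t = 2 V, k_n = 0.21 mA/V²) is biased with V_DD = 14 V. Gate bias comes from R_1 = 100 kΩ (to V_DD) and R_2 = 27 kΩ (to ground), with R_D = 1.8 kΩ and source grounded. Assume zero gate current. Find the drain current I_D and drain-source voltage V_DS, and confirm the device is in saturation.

I_D ≈ 0.1 mA, V_DS ≈ 14 V

V_G = V_DD·R_2/(R_1+R_2) = 14×27/127 = 2.98 V. With the source grounded, V_GS = V_G = 2.98 V.
Assume saturation: I_D = (k_n/2)(V_GS − V_t)² = (0.21/2)×(2.98 − 2)² = 0.105×0.976² = 0.1 mA.
V_DS = V_DD − I_D·R_D = 14 − 0.1×1.8 = 13.8 V.
Saturation requires V_DS ≥ V_GS − V_t = 0.976 V; 13.8 ≥ 0.976 ✓.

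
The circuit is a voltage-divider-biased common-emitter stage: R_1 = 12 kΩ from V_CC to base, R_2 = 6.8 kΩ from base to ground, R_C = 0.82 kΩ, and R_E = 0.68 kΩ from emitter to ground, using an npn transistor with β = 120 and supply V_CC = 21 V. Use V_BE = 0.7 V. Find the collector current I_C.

I_C ≈ 9.6 mA

Thevenize the base divider: V_Th = V_CC·R_2/(R_1+R_2) = 21×6.8/18.8 = 7.6 V, R_Th = R_1‖R_2 = 4.34 kΩ.
Base-emitter loop: V_Th = I_B·R_Th + V_BE + (β+1)I_B·R_E, so I_B = (7.6 − 0.7) / (4.34 + 121×0.68) = 0.0796 mA.
I_C = β·I_B = 120×0.0796 = 9.55 mA, and I_E = (β+1)I_B = 9.63 mA.
V_CE = V_CC − I_C·R_C − I_E·R_E = 21 − 9.55×0.82 − 9.63×0.68 = 6.62 V.
V_CE = 6.62 V > 0.2 V confirms active-region operation.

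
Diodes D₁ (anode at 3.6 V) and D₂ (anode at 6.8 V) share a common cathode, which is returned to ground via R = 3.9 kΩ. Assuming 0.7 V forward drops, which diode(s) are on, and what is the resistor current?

Assume both conduct. Then node N would need to be at both 3.6−0.7 = 2.9 V and 6.8−0.7 = 6.1 V, which is impossible.
Assume only D₂ conducts: V_N = 6.8 − 0.7 = 6.1 V, so I_R = 6.1/3.9 = 1.56 mA.
Check D₁: its anode-to-cathode voltage is 3.6 − 6.1 = -2.5 V < 0.7 V, so it is off. The assumption is consistent.

Only D₂ conducts; I_R ≈ 1.6 mA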